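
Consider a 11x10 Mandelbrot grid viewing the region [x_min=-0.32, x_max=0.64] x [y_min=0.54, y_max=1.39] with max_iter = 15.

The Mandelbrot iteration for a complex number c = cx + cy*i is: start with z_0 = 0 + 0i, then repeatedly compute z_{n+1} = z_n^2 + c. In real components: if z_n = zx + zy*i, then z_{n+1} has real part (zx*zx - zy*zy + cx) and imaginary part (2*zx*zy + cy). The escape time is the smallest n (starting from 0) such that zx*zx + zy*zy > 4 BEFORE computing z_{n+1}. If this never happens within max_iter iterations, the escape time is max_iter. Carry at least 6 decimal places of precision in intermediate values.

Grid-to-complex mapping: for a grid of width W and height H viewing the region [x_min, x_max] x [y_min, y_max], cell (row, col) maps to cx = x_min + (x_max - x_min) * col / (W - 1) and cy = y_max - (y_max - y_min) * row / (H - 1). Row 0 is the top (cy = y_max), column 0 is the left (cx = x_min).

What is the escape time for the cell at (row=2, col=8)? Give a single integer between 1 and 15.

z_0 = 0 + 0i, c = 0.4480 + 1.2011i
Iter 1: z = 0.4480 + 1.2011i, |z|^2 = 1.6434
Iter 2: z = -0.7940 + 2.2773i, |z|^2 = 5.8165
Escaped at iteration 2

Answer: 2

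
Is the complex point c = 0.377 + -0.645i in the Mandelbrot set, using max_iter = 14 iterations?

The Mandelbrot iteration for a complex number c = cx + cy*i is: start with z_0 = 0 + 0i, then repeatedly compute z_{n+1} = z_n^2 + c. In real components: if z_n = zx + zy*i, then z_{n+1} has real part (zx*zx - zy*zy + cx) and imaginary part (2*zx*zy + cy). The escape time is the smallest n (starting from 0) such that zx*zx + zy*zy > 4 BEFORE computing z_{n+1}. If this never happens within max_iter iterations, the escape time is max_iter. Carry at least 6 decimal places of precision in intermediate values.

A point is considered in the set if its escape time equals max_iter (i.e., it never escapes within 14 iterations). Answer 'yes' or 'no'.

Answer: no

Derivation:
z_0 = 0 + 0i, c = 0.3770 + -0.6450i
Iter 1: z = 0.3770 + -0.6450i, |z|^2 = 0.5582
Iter 2: z = 0.1031 + -1.1313i, |z|^2 = 1.2905
Iter 3: z = -0.8923 + -0.8783i, |z|^2 = 1.5676
Iter 4: z = 0.4018 + 0.9224i, |z|^2 = 1.0122
Iter 5: z = -0.3123 + 0.0961i, |z|^2 = 0.1068
Iter 6: z = 0.4653 + -0.7051i, |z|^2 = 0.7136
Iter 7: z = 0.0964 + -1.3011i, |z|^2 = 1.7022
Iter 8: z = -1.3066 + -0.8959i, |z|^2 = 2.5099
Iter 9: z = 1.2817 + 1.6961i, |z|^2 = 4.5197
Escaped at iteration 9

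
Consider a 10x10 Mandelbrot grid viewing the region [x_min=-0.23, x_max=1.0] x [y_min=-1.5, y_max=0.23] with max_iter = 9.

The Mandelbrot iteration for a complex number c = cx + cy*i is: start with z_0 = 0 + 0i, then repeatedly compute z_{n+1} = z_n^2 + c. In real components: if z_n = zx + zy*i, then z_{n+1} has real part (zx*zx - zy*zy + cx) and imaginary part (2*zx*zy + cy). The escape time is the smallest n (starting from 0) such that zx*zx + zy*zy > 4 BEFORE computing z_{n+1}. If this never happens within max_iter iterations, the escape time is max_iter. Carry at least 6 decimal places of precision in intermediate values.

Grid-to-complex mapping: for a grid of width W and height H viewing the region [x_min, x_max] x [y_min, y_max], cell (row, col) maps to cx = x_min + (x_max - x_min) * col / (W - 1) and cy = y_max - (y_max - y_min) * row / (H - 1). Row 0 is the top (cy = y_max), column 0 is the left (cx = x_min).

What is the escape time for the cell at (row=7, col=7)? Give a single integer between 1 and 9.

Answer: 2

Derivation:
z_0 = 0 + 0i, c = 0.7267 + -1.1156i
Iter 1: z = 0.7267 + -1.1156i, |z|^2 = 1.7725
Iter 2: z = 0.0102 + -2.7368i, |z|^2 = 7.4903
Escaped at iteration 2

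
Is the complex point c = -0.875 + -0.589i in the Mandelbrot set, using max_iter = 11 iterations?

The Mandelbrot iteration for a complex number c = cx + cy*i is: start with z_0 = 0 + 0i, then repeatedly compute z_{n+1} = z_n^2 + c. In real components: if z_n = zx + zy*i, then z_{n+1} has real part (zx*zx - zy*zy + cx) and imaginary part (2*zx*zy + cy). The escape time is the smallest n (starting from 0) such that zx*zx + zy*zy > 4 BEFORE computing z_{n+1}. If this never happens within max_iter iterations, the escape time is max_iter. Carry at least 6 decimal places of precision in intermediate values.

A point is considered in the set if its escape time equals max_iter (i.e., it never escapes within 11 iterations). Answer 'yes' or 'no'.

z_0 = 0 + 0i, c = -0.8750 + -0.5890i
Iter 1: z = -0.8750 + -0.5890i, |z|^2 = 1.1125
Iter 2: z = -0.4563 + 0.4417i, |z|^2 = 0.4033
Iter 3: z = -0.8619 + -0.9921i, |z|^2 = 1.7273
Iter 4: z = -1.1164 + 1.1213i, |z|^2 = 2.5037
Iter 5: z = -0.8860 + -3.0927i, |z|^2 = 10.3497
Escaped at iteration 5

Answer: no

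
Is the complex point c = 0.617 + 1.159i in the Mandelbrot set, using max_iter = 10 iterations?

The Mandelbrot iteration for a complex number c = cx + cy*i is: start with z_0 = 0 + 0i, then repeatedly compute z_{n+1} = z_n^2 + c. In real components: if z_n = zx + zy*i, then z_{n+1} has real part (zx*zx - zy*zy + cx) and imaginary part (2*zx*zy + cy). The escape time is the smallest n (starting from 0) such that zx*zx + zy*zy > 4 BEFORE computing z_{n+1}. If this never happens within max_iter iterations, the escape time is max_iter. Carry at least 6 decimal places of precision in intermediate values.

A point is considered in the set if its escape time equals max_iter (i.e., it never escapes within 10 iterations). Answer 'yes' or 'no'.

Answer: no

Derivation:
z_0 = 0 + 0i, c = 0.6170 + 1.1590i
Iter 1: z = 0.6170 + 1.1590i, |z|^2 = 1.7240
Iter 2: z = -0.3456 + 2.5892i, |z|^2 = 6.8234
Escaped at iteration 2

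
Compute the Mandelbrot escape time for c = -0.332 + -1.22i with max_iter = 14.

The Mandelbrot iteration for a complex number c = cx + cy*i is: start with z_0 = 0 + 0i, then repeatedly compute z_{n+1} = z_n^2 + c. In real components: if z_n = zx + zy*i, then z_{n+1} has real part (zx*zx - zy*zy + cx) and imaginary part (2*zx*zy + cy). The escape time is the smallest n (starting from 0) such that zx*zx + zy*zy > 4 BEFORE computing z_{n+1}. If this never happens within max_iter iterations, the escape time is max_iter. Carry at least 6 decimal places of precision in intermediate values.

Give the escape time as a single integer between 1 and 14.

Answer: 3

Derivation:
z_0 = 0 + 0i, c = -0.3320 + -1.2200i
Iter 1: z = -0.3320 + -1.2200i, |z|^2 = 1.5986
Iter 2: z = -1.7102 + -0.4099i, |z|^2 = 3.0927
Iter 3: z = 2.4247 + 0.1821i, |z|^2 = 5.9122
Escaped at iteration 3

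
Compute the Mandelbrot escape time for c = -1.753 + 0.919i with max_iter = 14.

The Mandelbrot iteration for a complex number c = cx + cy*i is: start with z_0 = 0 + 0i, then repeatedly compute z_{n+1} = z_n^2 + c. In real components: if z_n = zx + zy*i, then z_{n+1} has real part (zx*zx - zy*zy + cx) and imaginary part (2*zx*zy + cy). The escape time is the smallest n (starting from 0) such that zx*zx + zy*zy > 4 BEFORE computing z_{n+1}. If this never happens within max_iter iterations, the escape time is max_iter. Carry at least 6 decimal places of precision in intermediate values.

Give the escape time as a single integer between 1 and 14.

z_0 = 0 + 0i, c = -1.7530 + 0.9190i
Iter 1: z = -1.7530 + 0.9190i, |z|^2 = 3.9176
Iter 2: z = 0.4754 + -2.3030i, |z|^2 = 5.5299
Escaped at iteration 2

Answer: 2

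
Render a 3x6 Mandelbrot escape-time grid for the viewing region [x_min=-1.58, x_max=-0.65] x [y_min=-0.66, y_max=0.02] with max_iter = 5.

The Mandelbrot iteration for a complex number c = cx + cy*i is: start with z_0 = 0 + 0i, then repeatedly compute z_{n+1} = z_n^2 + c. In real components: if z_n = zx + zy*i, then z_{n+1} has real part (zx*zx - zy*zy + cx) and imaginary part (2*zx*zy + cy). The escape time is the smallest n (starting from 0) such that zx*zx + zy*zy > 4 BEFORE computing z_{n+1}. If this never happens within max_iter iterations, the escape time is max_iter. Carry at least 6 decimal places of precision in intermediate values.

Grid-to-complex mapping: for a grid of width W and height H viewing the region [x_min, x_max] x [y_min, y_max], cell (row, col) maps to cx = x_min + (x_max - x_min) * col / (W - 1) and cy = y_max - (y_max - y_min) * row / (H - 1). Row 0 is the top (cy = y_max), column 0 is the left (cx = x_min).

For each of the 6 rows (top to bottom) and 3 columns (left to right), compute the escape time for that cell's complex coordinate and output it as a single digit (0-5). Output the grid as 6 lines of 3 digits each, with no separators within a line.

(row=0, col=0): c = -1.5800 + 0.0200i → escape time 5
(row=0, col=1): c = -1.1150 + 0.0200i → escape time 5
(row=0, col=2): c = -0.6500 + 0.0200i → escape time 5
(row=1, col=0): c = -1.5800 + -0.1160i → escape time 5
(row=1, col=1): c = -1.1150 + -0.1160i → escape time 5
(row=1, col=2): c = -0.6500 + -0.1160i → escape time 5
(row=2, col=0): c = -1.5800 + -0.2520i → escape time 5
(row=2, col=1): c = -1.1150 + -0.2520i → escape time 5
(row=2, col=2): c = -0.6500 + -0.2520i → escape time 5
(row=3, col=0): c = -1.5800 + -0.3880i → escape time 4
(row=3, col=1): c = -1.1150 + -0.3880i → escape time 5
(row=3, col=2): c = -0.6500 + -0.3880i → escape time 5
(row=4, col=0): c = -1.5800 + -0.5240i → escape time 3
(row=4, col=1): c = -1.1150 + -0.5240i → escape time 5
(row=4, col=2): c = -0.6500 + -0.5240i → escape time 5
(row=5, col=0): c = -1.5800 + -0.6600i → escape time 3
(row=5, col=1): c = -1.1150 + -0.6600i → escape time 3
(row=5, col=2): c = -0.6500 + -0.6600i → escape time 5

Answer: 555
555
555
455
355
335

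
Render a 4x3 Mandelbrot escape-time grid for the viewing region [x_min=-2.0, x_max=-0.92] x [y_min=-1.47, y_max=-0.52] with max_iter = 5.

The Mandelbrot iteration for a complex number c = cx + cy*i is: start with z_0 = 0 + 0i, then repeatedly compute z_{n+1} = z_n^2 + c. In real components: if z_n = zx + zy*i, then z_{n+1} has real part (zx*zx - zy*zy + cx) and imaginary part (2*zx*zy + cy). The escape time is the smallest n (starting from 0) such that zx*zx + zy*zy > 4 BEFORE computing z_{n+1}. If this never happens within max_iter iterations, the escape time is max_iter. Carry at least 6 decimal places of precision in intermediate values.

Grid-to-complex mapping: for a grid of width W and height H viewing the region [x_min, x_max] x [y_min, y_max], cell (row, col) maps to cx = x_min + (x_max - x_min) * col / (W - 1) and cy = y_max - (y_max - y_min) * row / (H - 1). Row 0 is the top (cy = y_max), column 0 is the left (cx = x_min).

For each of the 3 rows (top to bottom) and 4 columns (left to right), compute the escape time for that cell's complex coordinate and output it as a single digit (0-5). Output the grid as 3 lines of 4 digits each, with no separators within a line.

Answer: 1345
1233
1122

Derivation:
(row=0, col=0): c = -2.0000 + -0.5200i → escape time 1
(row=0, col=1): c = -1.6400 + -0.5200i → escape time 3
(row=0, col=2): c = -1.2800 + -0.5200i → escape time 4
(row=0, col=3): c = -0.9200 + -0.5200i → escape time 5
(row=1, col=0): c = -2.0000 + -0.9950i → escape time 1
(row=1, col=1): c = -1.6400 + -0.9950i → escape time 2
(row=1, col=2): c = -1.2800 + -0.9950i → escape time 3
(row=1, col=3): c = -0.9200 + -0.9950i → escape time 3
(row=2, col=0): c = -2.0000 + -1.4700i → escape time 1
(row=2, col=1): c = -1.6400 + -1.4700i → escape time 1
(row=2, col=2): c = -1.2800 + -1.4700i → escape time 2
(row=2, col=3): c = -0.9200 + -1.4700i → escape time 2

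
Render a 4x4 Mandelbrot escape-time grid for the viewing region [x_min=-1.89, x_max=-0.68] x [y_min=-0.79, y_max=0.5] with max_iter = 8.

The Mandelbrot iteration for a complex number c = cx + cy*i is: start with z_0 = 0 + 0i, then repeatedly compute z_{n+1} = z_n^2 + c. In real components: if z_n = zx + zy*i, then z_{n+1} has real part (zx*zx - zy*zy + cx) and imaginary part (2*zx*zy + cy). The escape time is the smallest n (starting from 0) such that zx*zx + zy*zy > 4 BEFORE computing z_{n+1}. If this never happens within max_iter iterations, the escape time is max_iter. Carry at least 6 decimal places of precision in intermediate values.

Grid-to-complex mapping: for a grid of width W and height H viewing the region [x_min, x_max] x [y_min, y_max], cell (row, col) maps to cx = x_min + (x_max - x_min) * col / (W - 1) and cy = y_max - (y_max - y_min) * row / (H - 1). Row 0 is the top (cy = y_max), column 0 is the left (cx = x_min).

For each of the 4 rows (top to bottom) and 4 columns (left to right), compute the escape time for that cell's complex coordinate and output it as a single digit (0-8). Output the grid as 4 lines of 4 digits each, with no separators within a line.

(row=0, col=0): c = -1.8900 + 0.5000i → escape time 3
(row=0, col=1): c = -1.4867 + 0.5000i → escape time 3
(row=0, col=2): c = -1.0833 + 0.5000i → escape time 5
(row=0, col=3): c = -0.6800 + 0.5000i → escape time 8
(row=1, col=0): c = -1.8900 + 0.0700i → escape time 5
(row=1, col=1): c = -1.4867 + 0.0700i → escape time 7
(row=1, col=2): c = -1.0833 + 0.0700i → escape time 8
(row=1, col=3): c = -0.6800 + 0.0700i → escape time 8
(row=2, col=0): c = -1.8900 + -0.3600i → escape time 3
(row=2, col=1): c = -1.4867 + -0.3600i → escape time 4
(row=2, col=2): c = -1.0833 + -0.3600i → escape time 8
(row=2, col=3): c = -0.6800 + -0.3600i → escape time 8
(row=3, col=0): c = -1.8900 + -0.7900i → escape time 1
(row=3, col=1): c = -1.4867 + -0.7900i → escape time 3
(row=3, col=2): c = -1.0833 + -0.7900i → escape time 3
(row=3, col=3): c = -0.6800 + -0.7900i → escape time 4

Answer: 3358
5788
3488
1334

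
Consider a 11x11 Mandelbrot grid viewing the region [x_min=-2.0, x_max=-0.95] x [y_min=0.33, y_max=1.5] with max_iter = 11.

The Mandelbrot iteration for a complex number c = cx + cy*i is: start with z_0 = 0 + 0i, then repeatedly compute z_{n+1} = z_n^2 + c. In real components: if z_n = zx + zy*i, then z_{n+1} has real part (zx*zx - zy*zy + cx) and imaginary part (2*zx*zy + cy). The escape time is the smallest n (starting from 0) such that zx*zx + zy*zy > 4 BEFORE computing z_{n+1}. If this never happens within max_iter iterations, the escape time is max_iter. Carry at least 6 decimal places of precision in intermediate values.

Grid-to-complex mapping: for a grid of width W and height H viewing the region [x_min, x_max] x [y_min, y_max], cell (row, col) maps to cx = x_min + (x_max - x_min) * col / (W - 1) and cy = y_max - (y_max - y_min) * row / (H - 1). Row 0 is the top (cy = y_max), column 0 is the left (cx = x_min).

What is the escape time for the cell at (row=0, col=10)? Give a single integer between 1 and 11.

Answer: 2

Derivation:
z_0 = 0 + 0i, c = -0.9500 + 1.5000i
Iter 1: z = -0.9500 + 1.5000i, |z|^2 = 3.1525
Iter 2: z = -2.2975 + -1.3500i, |z|^2 = 7.1010
Escaped at iteration 2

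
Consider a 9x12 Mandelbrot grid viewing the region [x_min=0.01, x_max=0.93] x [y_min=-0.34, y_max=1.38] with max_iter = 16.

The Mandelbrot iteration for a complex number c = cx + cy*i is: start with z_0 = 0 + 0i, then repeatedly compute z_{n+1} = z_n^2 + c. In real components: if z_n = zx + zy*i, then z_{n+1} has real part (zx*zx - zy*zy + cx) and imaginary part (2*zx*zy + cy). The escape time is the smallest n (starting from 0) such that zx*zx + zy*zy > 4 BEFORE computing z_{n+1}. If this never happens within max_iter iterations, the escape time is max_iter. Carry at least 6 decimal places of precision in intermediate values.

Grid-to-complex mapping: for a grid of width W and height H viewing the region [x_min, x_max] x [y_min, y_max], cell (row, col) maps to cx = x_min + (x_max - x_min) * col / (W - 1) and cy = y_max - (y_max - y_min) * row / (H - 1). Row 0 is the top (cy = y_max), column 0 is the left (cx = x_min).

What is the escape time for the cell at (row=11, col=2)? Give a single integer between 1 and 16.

Answer: 16

Derivation:
z_0 = 0 + 0i, c = 0.2400 + -0.3400i
Iter 1: z = 0.2400 + -0.3400i, |z|^2 = 0.1732
Iter 2: z = 0.1820 + -0.5032i, |z|^2 = 0.2863
Iter 3: z = 0.0199 + -0.5232i, |z|^2 = 0.2741
Iter 4: z = -0.0333 + -0.3608i, |z|^2 = 0.1313
Iter 5: z = 0.1109 + -0.3160i, |z|^2 = 0.1121
Iter 6: z = 0.1525 + -0.4101i, |z|^2 = 0.1914
Iter 7: z = 0.0951 + -0.4650i, |z|^2 = 0.2253
Iter 8: z = 0.0328 + -0.4284i, |z|^2 = 0.1846
Iter 9: z = 0.0575 + -0.3681i, |z|^2 = 0.1388
Iter 10: z = 0.1078 + -0.3823i, |z|^2 = 0.1578
Iter 11: z = 0.1054 + -0.4225i, |z|^2 = 0.1896
Iter 12: z = 0.0727 + -0.4291i, |z|^2 = 0.1894
Iter 13: z = 0.0612 + -0.4023i, |z|^2 = 0.1656
Iter 14: z = 0.0819 + -0.3892i, |z|^2 = 0.1582
Iter 15: z = 0.0952 + -0.4037i, |z|^2 = 0.1721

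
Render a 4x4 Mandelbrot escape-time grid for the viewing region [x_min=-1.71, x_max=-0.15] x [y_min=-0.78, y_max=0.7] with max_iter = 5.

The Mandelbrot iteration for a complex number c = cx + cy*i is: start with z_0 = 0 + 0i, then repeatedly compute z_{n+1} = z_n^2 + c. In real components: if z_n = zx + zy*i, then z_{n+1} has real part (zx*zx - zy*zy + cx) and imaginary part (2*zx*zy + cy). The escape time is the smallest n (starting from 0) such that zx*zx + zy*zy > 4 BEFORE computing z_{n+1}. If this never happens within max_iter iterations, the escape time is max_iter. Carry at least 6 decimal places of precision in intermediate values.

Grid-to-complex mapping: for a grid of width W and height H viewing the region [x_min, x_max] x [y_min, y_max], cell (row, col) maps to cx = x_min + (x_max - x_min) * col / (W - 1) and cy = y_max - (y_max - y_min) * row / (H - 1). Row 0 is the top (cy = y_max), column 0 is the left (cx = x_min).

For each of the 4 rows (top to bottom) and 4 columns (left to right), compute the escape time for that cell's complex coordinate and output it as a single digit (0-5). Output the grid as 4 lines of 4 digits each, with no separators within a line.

Answer: 3355
4555
4555
3345

Derivation:
(row=0, col=0): c = -1.7100 + 0.7000i → escape time 3
(row=0, col=1): c = -1.1900 + 0.7000i → escape time 3
(row=0, col=2): c = -0.6700 + 0.7000i → escape time 5
(row=0, col=3): c = -0.1500 + 0.7000i → escape time 5
(row=1, col=0): c = -1.7100 + 0.2067i → escape time 4
(row=1, col=1): c = -1.1900 + 0.2067i → escape time 5
(row=1, col=2): c = -0.6700 + 0.2067i → escape time 5
(row=1, col=3): c = -0.1500 + 0.2067i → escape time 5
(row=2, col=0): c = -1.7100 + -0.2867i → escape time 4
(row=2, col=1): c = -1.1900 + -0.2867i → escape time 5
(row=2, col=2): c = -0.6700 + -0.2867i → escape time 5
(row=2, col=3): c = -0.1500 + -0.2867i → escape time 5
(row=3, col=0): c = -1.7100 + -0.7800i → escape time 3
(row=3, col=1): c = -1.1900 + -0.7800i → escape time 3
(row=3, col=2): c = -0.6700 + -0.7800i → escape time 4
(row=3, col=3): c = -0.1500 + -0.7800i → escape time 5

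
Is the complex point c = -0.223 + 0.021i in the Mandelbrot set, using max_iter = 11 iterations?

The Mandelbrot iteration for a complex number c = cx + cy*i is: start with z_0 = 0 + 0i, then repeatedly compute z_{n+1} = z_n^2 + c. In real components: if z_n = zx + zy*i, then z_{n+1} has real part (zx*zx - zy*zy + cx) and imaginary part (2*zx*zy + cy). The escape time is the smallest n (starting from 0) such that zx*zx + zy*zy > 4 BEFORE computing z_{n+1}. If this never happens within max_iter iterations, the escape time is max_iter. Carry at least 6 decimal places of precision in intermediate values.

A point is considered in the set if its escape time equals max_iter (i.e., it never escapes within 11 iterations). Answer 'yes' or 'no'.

z_0 = 0 + 0i, c = -0.2230 + 0.0210i
Iter 1: z = -0.2230 + 0.0210i, |z|^2 = 0.0502
Iter 2: z = -0.1737 + 0.0116i, |z|^2 = 0.0303
Iter 3: z = -0.1930 + 0.0170i, |z|^2 = 0.0375
Iter 4: z = -0.1861 + 0.0145i, |z|^2 = 0.0348
Iter 5: z = -0.1886 + 0.0156i, |z|^2 = 0.0358
Iter 6: z = -0.1877 + 0.0151i, |z|^2 = 0.0355
Iter 7: z = -0.1880 + 0.0153i, |z|^2 = 0.0356
Iter 8: z = -0.1879 + 0.0152i, |z|^2 = 0.0355
Iter 9: z = -0.1879 + 0.0153i, |z|^2 = 0.0356
Iter 10: z = -0.1879 + 0.0153i, |z|^2 = 0.0355
Did not escape in 11 iterations → in set

Answer: yes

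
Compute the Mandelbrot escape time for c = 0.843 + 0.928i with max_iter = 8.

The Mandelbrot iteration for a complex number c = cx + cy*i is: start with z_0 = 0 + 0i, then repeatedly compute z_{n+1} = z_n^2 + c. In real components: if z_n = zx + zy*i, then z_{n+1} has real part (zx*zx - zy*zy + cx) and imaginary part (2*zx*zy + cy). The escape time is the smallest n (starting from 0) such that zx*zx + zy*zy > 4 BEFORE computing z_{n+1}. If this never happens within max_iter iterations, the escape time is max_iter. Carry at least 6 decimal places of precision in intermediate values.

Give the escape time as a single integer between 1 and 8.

Answer: 2

Derivation:
z_0 = 0 + 0i, c = 0.8430 + 0.9280i
Iter 1: z = 0.8430 + 0.9280i, |z|^2 = 1.5718
Iter 2: z = 0.6925 + 2.4926i, |z|^2 = 6.6926
Escaped at iteration 2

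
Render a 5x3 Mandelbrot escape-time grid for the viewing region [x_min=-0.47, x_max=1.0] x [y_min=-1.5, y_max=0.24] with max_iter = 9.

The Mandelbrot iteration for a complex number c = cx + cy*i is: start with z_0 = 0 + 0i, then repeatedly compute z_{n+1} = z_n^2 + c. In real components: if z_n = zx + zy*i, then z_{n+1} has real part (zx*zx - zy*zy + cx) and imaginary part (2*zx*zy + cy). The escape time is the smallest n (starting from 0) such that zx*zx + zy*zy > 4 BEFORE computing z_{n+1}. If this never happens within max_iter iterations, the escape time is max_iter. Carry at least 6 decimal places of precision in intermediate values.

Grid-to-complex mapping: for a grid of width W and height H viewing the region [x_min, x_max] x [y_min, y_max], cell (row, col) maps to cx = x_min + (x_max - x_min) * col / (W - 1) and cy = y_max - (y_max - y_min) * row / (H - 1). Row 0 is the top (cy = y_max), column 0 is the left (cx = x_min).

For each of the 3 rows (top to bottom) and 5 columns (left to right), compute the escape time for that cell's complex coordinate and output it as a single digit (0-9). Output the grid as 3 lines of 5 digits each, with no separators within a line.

(row=0, col=0): c = -0.4700 + 0.2400i → escape time 9
(row=0, col=1): c = -0.1025 + 0.2400i → escape time 9
(row=0, col=2): c = 0.2650 + 0.2400i → escape time 9
(row=0, col=3): c = 0.6325 + 0.2400i → escape time 4
(row=0, col=4): c = 1.0000 + 0.2400i → escape time 2
(row=1, col=0): c = -0.4700 + -0.6300i → escape time 9
(row=1, col=1): c = -0.1025 + -0.6300i → escape time 9
(row=1, col=2): c = 0.2650 + -0.6300i → escape time 9
(row=1, col=3): c = 0.6325 + -0.6300i → escape time 3
(row=1, col=4): c = 1.0000 + -0.6300i → escape time 2
(row=2, col=0): c = -0.4700 + -1.5000i → escape time 2
(row=2, col=1): c = -0.1025 + -1.5000i → escape time 2
(row=2, col=2): c = 0.2650 + -1.5000i → escape time 2
(row=2, col=3): c = 0.6325 + -1.5000i → escape time 2
(row=2, col=4): c = 1.0000 + -1.5000i → escape time 2

Answer: 99942
99932
22222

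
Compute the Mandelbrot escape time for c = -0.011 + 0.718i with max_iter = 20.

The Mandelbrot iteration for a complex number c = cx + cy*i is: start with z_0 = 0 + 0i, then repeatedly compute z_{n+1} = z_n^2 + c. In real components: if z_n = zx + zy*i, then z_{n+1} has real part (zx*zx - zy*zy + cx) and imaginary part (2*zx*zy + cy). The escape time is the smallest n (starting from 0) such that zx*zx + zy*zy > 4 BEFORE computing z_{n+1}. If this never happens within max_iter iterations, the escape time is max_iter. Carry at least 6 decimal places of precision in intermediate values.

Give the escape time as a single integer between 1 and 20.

z_0 = 0 + 0i, c = -0.0110 + 0.7180i
Iter 1: z = -0.0110 + 0.7180i, |z|^2 = 0.5156
Iter 2: z = -0.5264 + 0.7022i, |z|^2 = 0.7702
Iter 3: z = -0.2270 + -0.0213i, |z|^2 = 0.0520
Iter 4: z = 0.0401 + 0.7277i, |z|^2 = 0.5311
Iter 5: z = -0.5389 + 0.7763i, |z|^2 = 0.8931
Iter 6: z = -0.3233 + -0.1187i, |z|^2 = 0.1186
Iter 7: z = 0.0794 + 0.7947i, |z|^2 = 0.6379
Iter 8: z = -0.6363 + 0.8442i, |z|^2 = 1.1176
Iter 9: z = -0.3188 + -0.3564i, |z|^2 = 0.2287
Iter 10: z = -0.0363 + 0.9452i, |z|^2 = 0.8948
Iter 11: z = -0.9032 + 0.6493i, |z|^2 = 1.2373
Iter 12: z = 0.3832 + -0.4548i, |z|^2 = 0.3537
Iter 13: z = -0.0711 + 0.3695i, |z|^2 = 0.1416
Iter 14: z = -0.1424 + 0.6655i, |z|^2 = 0.4632
Iter 15: z = -0.4336 + 0.5284i, |z|^2 = 0.4672
Iter 16: z = -0.1022 + 0.2598i, |z|^2 = 0.0779
Iter 17: z = -0.0680 + 0.6649i, |z|^2 = 0.4467
Iter 18: z = -0.4484 + 0.6275i, |z|^2 = 0.5949
Iter 19: z = -0.2037 + 0.1552i, |z|^2 = 0.0656

Answer: 20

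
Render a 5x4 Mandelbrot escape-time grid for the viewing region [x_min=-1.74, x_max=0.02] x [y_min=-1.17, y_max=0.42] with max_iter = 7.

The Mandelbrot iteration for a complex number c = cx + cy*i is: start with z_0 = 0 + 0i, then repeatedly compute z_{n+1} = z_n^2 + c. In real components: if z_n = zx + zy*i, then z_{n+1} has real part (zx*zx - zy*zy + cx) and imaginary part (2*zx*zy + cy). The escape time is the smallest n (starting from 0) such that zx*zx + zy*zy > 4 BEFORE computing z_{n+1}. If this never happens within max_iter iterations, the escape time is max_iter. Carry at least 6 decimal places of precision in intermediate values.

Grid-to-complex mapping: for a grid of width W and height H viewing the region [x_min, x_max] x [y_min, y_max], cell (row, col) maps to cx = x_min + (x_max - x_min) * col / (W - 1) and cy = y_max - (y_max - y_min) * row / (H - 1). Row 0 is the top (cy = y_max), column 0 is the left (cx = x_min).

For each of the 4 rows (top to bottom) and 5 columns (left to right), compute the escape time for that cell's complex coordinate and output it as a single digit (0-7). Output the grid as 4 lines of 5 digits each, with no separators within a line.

Answer: 37777
47777
33577
12333

Derivation:
(row=0, col=0): c = -1.7400 + 0.4200i → escape time 3
(row=0, col=1): c = -1.3000 + 0.4200i → escape time 7
(row=0, col=2): c = -0.8600 + 0.4200i → escape time 7
(row=0, col=3): c = -0.4200 + 0.4200i → escape time 7
(row=0, col=4): c = 0.0200 + 0.4200i → escape time 7
(row=1, col=0): c = -1.7400 + -0.1100i → escape time 4
(row=1, col=1): c = -1.3000 + -0.1100i → escape time 7
(row=1, col=2): c = -0.8600 + -0.1100i → escape time 7
(row=1, col=3): c = -0.4200 + -0.1100i → escape time 7
(row=1, col=4): c = 0.0200 + -0.1100i → escape time 7
(row=2, col=0): c = -1.7400 + -0.6400i → escape time 3
(row=2, col=1): c = -1.3000 + -0.6400i → escape time 3
(row=2, col=2): c = -0.8600 + -0.6400i → escape time 5
(row=2, col=3): c = -0.4200 + -0.6400i → escape time 7
(row=2, col=4): c = 0.0200 + -0.6400i → escape time 7
(row=3, col=0): c = -1.7400 + -1.1700i → escape time 1
(row=3, col=1): c = -1.3000 + -1.1700i → escape time 2
(row=3, col=2): c = -0.8600 + -1.1700i → escape time 3
(row=3, col=3): c = -0.4200 + -1.1700i → escape time 3
(row=3, col=4): c = 0.0200 + -1.1700i → escape time 3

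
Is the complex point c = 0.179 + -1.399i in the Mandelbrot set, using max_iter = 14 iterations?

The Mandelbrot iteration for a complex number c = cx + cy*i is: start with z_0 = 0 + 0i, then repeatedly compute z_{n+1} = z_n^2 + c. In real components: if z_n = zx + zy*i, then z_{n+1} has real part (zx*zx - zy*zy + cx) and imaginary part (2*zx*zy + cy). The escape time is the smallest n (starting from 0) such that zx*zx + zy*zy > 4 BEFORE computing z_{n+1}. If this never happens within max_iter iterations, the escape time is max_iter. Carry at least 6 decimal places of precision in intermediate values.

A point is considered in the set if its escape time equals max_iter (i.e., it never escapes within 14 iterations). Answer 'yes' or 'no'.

Answer: no

Derivation:
z_0 = 0 + 0i, c = 0.1790 + -1.3990i
Iter 1: z = 0.1790 + -1.3990i, |z|^2 = 1.9892
Iter 2: z = -1.7462 + -1.8998i, |z|^2 = 6.6585
Escaped at iteration 2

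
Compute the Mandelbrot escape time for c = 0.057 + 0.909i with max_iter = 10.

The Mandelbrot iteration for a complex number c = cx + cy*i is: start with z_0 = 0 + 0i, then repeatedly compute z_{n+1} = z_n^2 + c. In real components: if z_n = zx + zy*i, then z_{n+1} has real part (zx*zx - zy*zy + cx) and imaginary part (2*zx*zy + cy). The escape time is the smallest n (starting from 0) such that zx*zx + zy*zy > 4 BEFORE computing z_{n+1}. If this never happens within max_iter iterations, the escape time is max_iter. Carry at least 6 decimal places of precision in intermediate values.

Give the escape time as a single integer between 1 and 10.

z_0 = 0 + 0i, c = 0.0570 + 0.9090i
Iter 1: z = 0.0570 + 0.9090i, |z|^2 = 0.8295
Iter 2: z = -0.7660 + 1.0126i, |z|^2 = 1.6122
Iter 3: z = -0.3816 + -0.6424i, |z|^2 = 0.5583
Iter 4: z = -0.2101 + 1.3993i, |z|^2 = 2.0022
Iter 5: z = -1.8569 + 0.3211i, |z|^2 = 3.5512
Iter 6: z = 3.4019 + -0.2836i, |z|^2 = 11.6537
Escaped at iteration 6

Answer: 6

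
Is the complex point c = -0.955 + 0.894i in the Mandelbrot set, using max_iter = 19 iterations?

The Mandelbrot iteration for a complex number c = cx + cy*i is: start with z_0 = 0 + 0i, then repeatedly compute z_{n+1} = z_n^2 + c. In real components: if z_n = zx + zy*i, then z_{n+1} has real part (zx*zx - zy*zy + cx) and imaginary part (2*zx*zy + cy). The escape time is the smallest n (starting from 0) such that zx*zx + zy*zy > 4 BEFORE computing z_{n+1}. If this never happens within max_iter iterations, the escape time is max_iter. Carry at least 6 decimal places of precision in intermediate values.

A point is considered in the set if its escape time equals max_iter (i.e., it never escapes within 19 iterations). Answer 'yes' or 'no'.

z_0 = 0 + 0i, c = -0.9550 + 0.8940i
Iter 1: z = -0.9550 + 0.8940i, |z|^2 = 1.7113
Iter 2: z = -0.8422 + -0.8135i, |z|^2 = 1.3712
Iter 3: z = -0.9075 + 2.2643i, |z|^2 = 5.9509
Escaped at iteration 3

Answer: no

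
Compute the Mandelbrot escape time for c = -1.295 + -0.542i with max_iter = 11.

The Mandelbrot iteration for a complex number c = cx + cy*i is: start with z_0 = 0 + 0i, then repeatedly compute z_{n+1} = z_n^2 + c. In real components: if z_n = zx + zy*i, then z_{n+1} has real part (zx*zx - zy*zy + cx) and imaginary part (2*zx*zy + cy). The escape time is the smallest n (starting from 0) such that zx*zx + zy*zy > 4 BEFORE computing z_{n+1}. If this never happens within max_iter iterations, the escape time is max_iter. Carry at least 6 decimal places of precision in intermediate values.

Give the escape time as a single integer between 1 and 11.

z_0 = 0 + 0i, c = -1.2950 + -0.5420i
Iter 1: z = -1.2950 + -0.5420i, |z|^2 = 1.9708
Iter 2: z = 0.0883 + 0.8618i, |z|^2 = 0.7505
Iter 3: z = -2.0299 + -0.3899i, |z|^2 = 4.2724
Escaped at iteration 3

Answer: 3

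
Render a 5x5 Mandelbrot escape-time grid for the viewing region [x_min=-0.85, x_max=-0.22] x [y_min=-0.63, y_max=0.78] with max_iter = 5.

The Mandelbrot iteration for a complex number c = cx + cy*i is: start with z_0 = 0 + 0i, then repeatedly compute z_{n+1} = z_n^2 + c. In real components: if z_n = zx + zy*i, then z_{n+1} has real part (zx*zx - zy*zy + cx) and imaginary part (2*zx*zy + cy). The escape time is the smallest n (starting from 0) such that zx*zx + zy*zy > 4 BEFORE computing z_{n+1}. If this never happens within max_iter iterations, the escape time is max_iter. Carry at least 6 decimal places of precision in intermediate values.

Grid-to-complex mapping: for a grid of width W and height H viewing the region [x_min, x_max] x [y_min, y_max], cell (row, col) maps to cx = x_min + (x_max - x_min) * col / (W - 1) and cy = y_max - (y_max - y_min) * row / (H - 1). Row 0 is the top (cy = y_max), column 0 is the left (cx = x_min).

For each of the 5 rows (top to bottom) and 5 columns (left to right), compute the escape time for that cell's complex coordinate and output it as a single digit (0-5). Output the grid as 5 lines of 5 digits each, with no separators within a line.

(row=0, col=0): c = -0.8500 + 0.7800i → escape time 4
(row=0, col=1): c = -0.6925 + 0.7800i → escape time 4
(row=0, col=2): c = -0.5350 + 0.7800i → escape time 5
(row=0, col=3): c = -0.3775 + 0.7800i → escape time 5
(row=0, col=4): c = -0.2200 + 0.7800i → escape time 5
(row=1, col=0): c = -0.8500 + 0.4275i → escape time 5
(row=1, col=1): c = -0.6925 + 0.4275i → escape time 5
(row=1, col=2): c = -0.5350 + 0.4275i → escape time 5
(row=1, col=3): c = -0.3775 + 0.4275i → escape time 5
(row=1, col=4): c = -0.2200 + 0.4275i → escape time 5
(row=2, col=0): c = -0.8500 + 0.0750i → escape time 5
(row=2, col=1): c = -0.6925 + 0.0750i → escape time 5
(row=2, col=2): c = -0.5350 + 0.0750i → escape time 5
(row=2, col=3): c = -0.3775 + 0.0750i → escape time 5
(row=2, col=4): c = -0.2200 + 0.0750i → escape time 5
(row=3, col=0): c = -0.8500 + -0.2775i → escape time 5
(row=3, col=1): c = -0.6925 + -0.2775i → escape time 5
(row=3, col=2): c = -0.5350 + -0.2775i → escape time 5
(row=3, col=3): c = -0.3775 + -0.2775i → escape time 5
(row=3, col=4): c = -0.2200 + -0.2775i → escape time 5
(row=4, col=0): c = -0.8500 + -0.6300i → escape time 5
(row=4, col=1): c = -0.6925 + -0.6300i → escape time 5
(row=4, col=2): c = -0.5350 + -0.6300i → escape time 5
(row=4, col=3): c = -0.3775 + -0.6300i → escape time 5
(row=4, col=4): c = -0.2200 + -0.6300i → escape time 5

Answer: 44555
55555
55555
55555
55555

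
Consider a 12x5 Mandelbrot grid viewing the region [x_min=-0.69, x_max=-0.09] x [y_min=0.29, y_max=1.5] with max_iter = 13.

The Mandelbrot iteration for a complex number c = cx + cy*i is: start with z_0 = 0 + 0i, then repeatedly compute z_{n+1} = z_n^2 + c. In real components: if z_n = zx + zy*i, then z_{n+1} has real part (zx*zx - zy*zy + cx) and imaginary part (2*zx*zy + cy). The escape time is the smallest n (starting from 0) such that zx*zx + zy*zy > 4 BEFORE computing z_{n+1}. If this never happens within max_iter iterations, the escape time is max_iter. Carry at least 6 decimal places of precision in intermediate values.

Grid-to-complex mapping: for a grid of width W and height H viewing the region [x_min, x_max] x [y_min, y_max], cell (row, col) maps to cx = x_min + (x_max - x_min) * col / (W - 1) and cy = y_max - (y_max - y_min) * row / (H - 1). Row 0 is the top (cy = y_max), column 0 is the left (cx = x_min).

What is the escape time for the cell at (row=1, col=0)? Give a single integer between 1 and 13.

Answer: 3

Derivation:
z_0 = 0 + 0i, c = -0.6900 + 1.1975i
Iter 1: z = -0.6900 + 1.1975i, |z|^2 = 1.9101
Iter 2: z = -1.6479 + -0.4550i, |z|^2 = 2.9227
Iter 3: z = 1.8185 + 2.6973i, |z|^2 = 10.5822
Escaped at iteration 3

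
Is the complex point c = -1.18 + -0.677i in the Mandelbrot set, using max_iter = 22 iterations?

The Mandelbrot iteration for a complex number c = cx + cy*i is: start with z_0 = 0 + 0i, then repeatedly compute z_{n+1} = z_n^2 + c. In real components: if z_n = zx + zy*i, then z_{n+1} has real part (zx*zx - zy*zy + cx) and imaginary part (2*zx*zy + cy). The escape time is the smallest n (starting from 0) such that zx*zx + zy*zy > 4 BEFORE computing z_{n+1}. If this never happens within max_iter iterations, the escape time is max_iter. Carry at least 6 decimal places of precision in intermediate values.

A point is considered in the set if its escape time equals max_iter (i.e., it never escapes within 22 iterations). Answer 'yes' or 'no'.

Answer: no

Derivation:
z_0 = 0 + 0i, c = -1.1800 + -0.6770i
Iter 1: z = -1.1800 + -0.6770i, |z|^2 = 1.8507
Iter 2: z = -0.2459 + 0.9207i, |z|^2 = 0.9082
Iter 3: z = -1.9672 + -1.1299i, |z|^2 = 5.1466
Escaped at iteration 3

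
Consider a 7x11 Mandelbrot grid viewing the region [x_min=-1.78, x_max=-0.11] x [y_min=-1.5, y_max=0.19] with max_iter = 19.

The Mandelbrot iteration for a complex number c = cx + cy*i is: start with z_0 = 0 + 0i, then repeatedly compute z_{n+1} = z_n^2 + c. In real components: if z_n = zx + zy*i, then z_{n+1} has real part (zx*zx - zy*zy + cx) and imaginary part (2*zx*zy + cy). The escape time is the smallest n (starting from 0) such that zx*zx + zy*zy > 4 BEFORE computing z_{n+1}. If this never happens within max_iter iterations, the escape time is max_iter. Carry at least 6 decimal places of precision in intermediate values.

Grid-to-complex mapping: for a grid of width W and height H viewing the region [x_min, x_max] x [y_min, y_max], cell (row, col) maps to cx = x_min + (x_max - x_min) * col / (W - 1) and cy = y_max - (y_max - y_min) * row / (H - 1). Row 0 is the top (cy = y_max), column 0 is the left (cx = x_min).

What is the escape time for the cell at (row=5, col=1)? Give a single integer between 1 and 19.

z_0 = 0 + 0i, c = -1.5017 + -0.6550i
Iter 1: z = -1.5017 + -0.6550i, |z|^2 = 2.6840
Iter 2: z = 0.3243 + 1.3122i, |z|^2 = 1.8270
Iter 3: z = -3.1183 + 0.1961i, |z|^2 = 9.7623
Escaped at iteration 3

Answer: 3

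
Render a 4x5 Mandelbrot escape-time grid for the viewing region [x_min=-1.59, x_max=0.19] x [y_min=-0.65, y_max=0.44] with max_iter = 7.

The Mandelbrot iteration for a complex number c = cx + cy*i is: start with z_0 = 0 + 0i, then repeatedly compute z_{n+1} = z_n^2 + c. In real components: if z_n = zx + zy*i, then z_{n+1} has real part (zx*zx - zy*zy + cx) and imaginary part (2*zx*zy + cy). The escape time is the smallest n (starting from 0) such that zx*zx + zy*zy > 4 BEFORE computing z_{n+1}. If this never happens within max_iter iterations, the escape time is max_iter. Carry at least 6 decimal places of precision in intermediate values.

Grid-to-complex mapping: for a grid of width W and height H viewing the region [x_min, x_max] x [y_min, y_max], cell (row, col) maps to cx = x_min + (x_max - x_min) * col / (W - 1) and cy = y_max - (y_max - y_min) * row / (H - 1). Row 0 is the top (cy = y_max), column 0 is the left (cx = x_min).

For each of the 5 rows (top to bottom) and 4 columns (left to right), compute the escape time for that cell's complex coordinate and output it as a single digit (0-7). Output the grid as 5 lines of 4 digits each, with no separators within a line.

(row=0, col=0): c = -1.5900 + 0.4400i → escape time 3
(row=0, col=1): c = -0.9967 + 0.4400i → escape time 5
(row=0, col=2): c = -0.4033 + 0.4400i → escape time 7
(row=0, col=3): c = 0.1900 + 0.4400i → escape time 7
(row=1, col=0): c = -1.5900 + 0.1675i → escape time 5
(row=1, col=1): c = -0.9967 + 0.1675i → escape time 7
(row=1, col=2): c = -0.4033 + 0.1675i → escape time 7
(row=1, col=3): c = 0.1900 + 0.1675i → escape time 7
(row=2, col=0): c = -1.5900 + -0.1050i → escape time 6
(row=2, col=1): c = -0.9967 + -0.1050i → escape time 7
(row=2, col=2): c = -0.4033 + -0.1050i → escape time 7
(row=2, col=3): c = 0.1900 + -0.1050i → escape time 7
(row=3, col=0): c = -1.5900 + -0.3775i → escape time 4
(row=3, col=1): c = -0.9967 + -0.3775i → escape time 7
(row=3, col=2): c = -0.4033 + -0.3775i → escape time 7
(row=3, col=3): c = 0.1900 + -0.3775i → escape time 7
(row=4, col=0): c = -1.5900 + -0.6500i → escape time 3
(row=4, col=1): c = -0.9967 + -0.6500i → escape time 4
(row=4, col=2): c = -0.4033 + -0.6500i → escape time 7
(row=4, col=3): c = 0.1900 + -0.6500i → escape time 7

Answer: 3577
5777
6777
4777
3477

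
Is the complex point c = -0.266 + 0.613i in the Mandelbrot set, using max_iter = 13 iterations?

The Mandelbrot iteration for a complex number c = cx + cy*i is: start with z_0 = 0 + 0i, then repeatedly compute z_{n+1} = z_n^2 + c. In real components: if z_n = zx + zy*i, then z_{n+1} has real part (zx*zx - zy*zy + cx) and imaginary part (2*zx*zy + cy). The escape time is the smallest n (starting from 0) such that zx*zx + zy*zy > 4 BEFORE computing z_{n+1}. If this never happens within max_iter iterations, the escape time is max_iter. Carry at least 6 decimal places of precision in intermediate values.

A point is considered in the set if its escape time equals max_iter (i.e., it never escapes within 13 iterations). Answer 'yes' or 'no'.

z_0 = 0 + 0i, c = -0.2660 + 0.6130i
Iter 1: z = -0.2660 + 0.6130i, |z|^2 = 0.4465
Iter 2: z = -0.5710 + 0.2869i, |z|^2 = 0.4084
Iter 3: z = -0.0222 + 0.2854i, |z|^2 = 0.0819
Iter 4: z = -0.3469 + 0.6003i, |z|^2 = 0.4807
Iter 5: z = -0.5060 + 0.1965i, |z|^2 = 0.2946
Iter 6: z = -0.0486 + 0.4142i, |z|^2 = 0.1739
Iter 7: z = -0.4352 + 0.5728i, |z|^2 = 0.5175
Iter 8: z = -0.4047 + 0.1145i, |z|^2 = 0.1769
Iter 9: z = -0.1153 + 0.5204i, |z|^2 = 0.2841
Iter 10: z = -0.5235 + 0.4930i, |z|^2 = 0.5170
Iter 11: z = -0.2350 + 0.0969i, |z|^2 = 0.0646
Iter 12: z = -0.2202 + 0.5675i, |z|^2 = 0.3705
Did not escape in 13 iterations → in set

Answer: yes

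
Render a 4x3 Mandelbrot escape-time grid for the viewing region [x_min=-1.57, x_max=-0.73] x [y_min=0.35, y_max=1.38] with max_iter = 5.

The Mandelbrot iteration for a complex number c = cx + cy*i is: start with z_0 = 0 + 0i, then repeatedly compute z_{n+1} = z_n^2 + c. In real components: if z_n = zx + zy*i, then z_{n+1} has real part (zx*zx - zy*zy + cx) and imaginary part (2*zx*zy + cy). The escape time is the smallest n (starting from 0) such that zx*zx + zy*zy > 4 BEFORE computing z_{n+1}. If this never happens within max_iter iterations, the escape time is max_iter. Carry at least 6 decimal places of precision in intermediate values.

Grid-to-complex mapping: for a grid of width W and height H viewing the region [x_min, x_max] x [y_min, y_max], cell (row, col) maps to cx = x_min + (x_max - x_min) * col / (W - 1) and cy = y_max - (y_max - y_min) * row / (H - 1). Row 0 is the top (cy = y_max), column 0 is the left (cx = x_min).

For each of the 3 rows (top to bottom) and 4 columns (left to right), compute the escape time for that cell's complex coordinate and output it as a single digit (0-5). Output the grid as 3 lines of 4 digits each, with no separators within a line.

(row=0, col=0): c = -1.5700 + 1.3800i → escape time 1
(row=0, col=1): c = -1.2900 + 1.3800i → escape time 2
(row=0, col=2): c = -1.0100 + 1.3800i → escape time 2
(row=0, col=3): c = -0.7300 + 1.3800i → escape time 2
(row=1, col=0): c = -1.5700 + 0.8650i → escape time 3
(row=1, col=1): c = -1.2900 + 0.8650i → escape time 3
(row=1, col=2): c = -1.0100 + 0.8650i → escape time 3
(row=1, col=3): c = -0.7300 + 0.8650i → escape time 4
(row=2, col=0): c = -1.5700 + 0.3500i → escape time 4
(row=2, col=1): c = -1.2900 + 0.3500i → escape time 5
(row=2, col=2): c = -1.0100 + 0.3500i → escape time 5
(row=2, col=3): c = -0.7300 + 0.3500i → escape time 5

Answer: 1222
3334
4555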